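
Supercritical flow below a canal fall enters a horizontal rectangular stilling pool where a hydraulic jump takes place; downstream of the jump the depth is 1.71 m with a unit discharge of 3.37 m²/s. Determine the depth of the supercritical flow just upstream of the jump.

V₂ = q/y₂ = 3.37/1.71 = 1.97 m/s; Fr₂ = V₂/√(g·y₂) = 0.481.
From the momentum equation (using Fr₂), y₁/y₂ = ½[√(1 + 8Fr₂²) − 1] = ½[√2.852 − 1] = 0.344.
y₁ = 0.344 × 1.71 = 0.589 m.

y₁ = 0.589 m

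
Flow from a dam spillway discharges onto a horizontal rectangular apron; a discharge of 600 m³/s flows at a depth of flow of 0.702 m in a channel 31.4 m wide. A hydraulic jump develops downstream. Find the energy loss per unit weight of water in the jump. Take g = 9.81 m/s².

ΔE = 28.3 m

q = Q/b = 600/31.4 = 19.1 m²/s; V₁ = q/y₁ = 27.2 m/s. Fr₁ = V₁/√(g·y₁) = 10.4.
Sequent-depth ratio: y₂/y₁ = ½[√(1 + 8Fr₁²) − 1] = ½[√861.7 − 1] = 14.2.
y₂ = 14.2 × 0.702 = 9.95 m.
Head loss: ΔE = (y₂ − y₁)³/(4y₁y₂) = (9.95 − 0.702)³/(4×0.702×9.95) = 792/27.9 = 28.3 m.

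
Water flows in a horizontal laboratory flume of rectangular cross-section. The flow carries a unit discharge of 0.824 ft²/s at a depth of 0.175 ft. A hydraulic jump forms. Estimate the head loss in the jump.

ΔE = 0.0458 ft

V₁ = q/y₁ = 0.824/0.175 = 4.71 ft/s. Fr₁ = V₁/√(g·y₁) = 4.71/√(32.2×0.175) = 1.98.
From the momentum equation for a rectangular channel, y₂/y₁ = ½[√(1 + 8Fr₁²) − 1] = ½[√32.48 − 1] = 2.35.
y₂ = 2.35 × 0.175 = 0.411 ft.
V₂ = q/y₂ = 0.824/0.411 = 2.00 ft/s. E₁ = y₁ + V₁²/2g = 0.519 ft; E₂ = y₂ + V₂²/2g = 0.474 ft. ΔE = E₁ − E₂ = 0.0458 ft.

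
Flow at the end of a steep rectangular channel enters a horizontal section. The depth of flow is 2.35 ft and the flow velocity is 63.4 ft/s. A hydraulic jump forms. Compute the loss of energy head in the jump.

Fr₁ = V₁/√(g·y₁) = 63.4/√(32.2×2.35) = 7.29.
By Bélanger, y₂/y₁ = ½[√(1 + 8Fr₁²) − 1] = ½[√426.0 − 1] = 9.82.
y₂ = 9.82 × 2.35 = 23.1 ft.
q = V₁·y₁ = 63.4 × 2.35 = 149 ft²/s. V₂ = q/y₂ = 149/23.1 = 6.46 ft/s. E₁ = y₁ + V₁²/2g = 64.8 ft; E₂ = y₂ + V₂²/2g = 23.7 ft. ΔE = E₁ − E₂ = 41.0 ft.

ΔE = 41.0 ft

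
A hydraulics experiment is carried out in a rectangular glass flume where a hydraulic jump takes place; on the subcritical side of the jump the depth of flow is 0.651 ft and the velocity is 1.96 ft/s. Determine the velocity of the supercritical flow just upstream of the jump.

Fr₂ = V₂/√(g·y₂) = 1.96/√(32.2×0.651) = 0.428.
From the momentum equation (using Fr₂), y₁/y₂ = ½[√(1 + 8Fr₂²) − 1] = ½[√2.466 − 1] = 0.285.
y₁ = 0.285 × 0.651 = 0.186 ft.
V₁ = q/y₁ = 1.28/0.186 = 6.87 ft/s.

V₁ = 6.87 ft/s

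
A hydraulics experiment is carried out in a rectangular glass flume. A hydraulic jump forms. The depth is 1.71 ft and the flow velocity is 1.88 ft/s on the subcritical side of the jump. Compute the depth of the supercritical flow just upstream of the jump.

Fr₂ = V₂/√(g·y₂) = 1.88/√(32.2×1.71) = 0.253.
The Bélanger relation is symmetric: y₁/y₂ = ½[√(1 + 8Fr₂²) − 1] = ½[√1.514 − 1] = 0.115.
y₁ = 0.115 × 1.71 = 0.197 ft.

y₁ = 0.197 ft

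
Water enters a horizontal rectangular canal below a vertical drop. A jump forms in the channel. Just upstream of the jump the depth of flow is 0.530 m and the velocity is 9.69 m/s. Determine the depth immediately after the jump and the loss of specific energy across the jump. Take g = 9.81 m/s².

y₂ = 2.93 m; ΔE = 2.23 m

Fr₁ = V₁/√(g·y₁) = 9.69/√(9.81×0.530) = 4.25.
Bélanger equation: y₂/y₁ = ½[√(1 + 8Fr₁²) − 1] = ½[√145.5 − 1] = 5.53.
y₂ = 5.53 × 0.530 = 2.93 m.
Head loss: ΔE = (y₂ − y₁)³/(4y₁y₂) = (2.93 − 0.530)³/(4×0.530×2.93) = 13.8/6.21 = 2.23 m.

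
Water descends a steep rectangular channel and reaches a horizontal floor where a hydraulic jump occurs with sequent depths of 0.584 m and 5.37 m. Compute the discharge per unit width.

q = 9.57 m²/s

For a rectangular channel the momentum equation gives q² = ½·g·y₁·y₂·(y₁ + y₂) = ½×9.81×0.584×5.37×5.95 = 91.6.
q = √91.6 = 9.57 m²/s.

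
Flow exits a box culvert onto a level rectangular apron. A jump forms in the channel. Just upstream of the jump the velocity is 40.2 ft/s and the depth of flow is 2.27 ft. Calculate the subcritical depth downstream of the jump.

Fr₁ = V₁/√(g·y₁) = 40.2/√(32.2×2.27) = 4.70.
From the momentum equation for a rectangular channel, y₂/y₁ = ½[√(1 + 8Fr₁²) − 1] = ½[√177.9 − 1] = 6.17.
y₂ = 6.17 × 2.27 = 14.0 ft.

y₂ = 14.0 ft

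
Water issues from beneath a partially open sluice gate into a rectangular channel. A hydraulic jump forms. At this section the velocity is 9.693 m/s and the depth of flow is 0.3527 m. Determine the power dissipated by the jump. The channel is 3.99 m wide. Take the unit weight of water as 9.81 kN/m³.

P = 349.5 kW

Fr₁ = V₁/√(g·y₁) = 9.693/√(9.81×0.3527) = 5.211.
Bélanger equation: y₂/y₁ = ½[√(1 + 8Fr₁²) − 1] = ½[√218.24 − 1] = 6.886.
y₂ = 6.886 × 0.3527 = 2.429 m.
Head loss: ΔE = (y₂ − y₁)³/(4y₁y₂) = (2.429 − 0.3527)³/(4×0.3527×2.429) = 8.949/3.427 = 2.612 m.
q = V₁·y₁ = 9.693 × 0.3527 = 3.419 m²/s. Q = q·b = 3.419 × 3.99 = 13.64 m³/s. P = γ·Q·ΔE = 9.81 × 13.64 × 2.612 = 349.5 kW.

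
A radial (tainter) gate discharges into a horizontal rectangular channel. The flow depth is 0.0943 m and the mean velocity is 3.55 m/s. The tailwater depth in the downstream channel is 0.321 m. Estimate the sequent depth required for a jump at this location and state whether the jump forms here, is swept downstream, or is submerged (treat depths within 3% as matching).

Fr₁ = V₁/√(g·y₁) = 3.55/√(9.81×0.0943) = 3.69.
By Bélanger, y₂/y₁ = ½[√(1 + 8Fr₁²) − 1] = ½[√110.0 − 1] = 4.74.
y₂ = 4.74 × 0.0943 = 0.447 m.
Tailwater y_tw = 0.321 m: y_tw < y₂, so the jump is swept downstream.

y₂ = 0.447 m; the jump is swept downstream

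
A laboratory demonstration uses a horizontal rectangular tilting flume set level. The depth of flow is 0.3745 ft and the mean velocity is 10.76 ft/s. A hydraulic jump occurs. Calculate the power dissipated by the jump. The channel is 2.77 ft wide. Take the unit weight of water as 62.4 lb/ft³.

P = 0.7475 hp

Fr₁ = V₁/√(g·y₁) = 10.76/√(32.2×0.3745) = 3.099.
Bélanger equation: y₂/y₁ = ½[√(1 + 8Fr₁²) − 1] = ½[√77.808 − 1] = 3.910.
y₂ = 3.910 × 0.3745 = 1.464 ft.
Head loss: ΔE = (y₂ − y₁)³/(4y₁y₂) = (1.464 − 0.3745)³/(4×0.3745×1.464) = 1.295/2.194 = 0.5903 ft.
q = V₁·y₁ = 10.76 × 0.3745 = 4.030 ft²/s. Q = q·b = 4.030 × 2.77 = 11.16 cfs. P = γ·Q·ΔE/550 = 62.4 × 11.16 × 0.5903 / 550 = 0.7475 hp.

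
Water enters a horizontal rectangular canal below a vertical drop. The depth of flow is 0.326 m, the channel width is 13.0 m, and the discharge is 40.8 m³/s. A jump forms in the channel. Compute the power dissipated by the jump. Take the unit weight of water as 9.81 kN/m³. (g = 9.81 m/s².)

P = 1054 kW

q = Q/b = 40.8/13.0 = 3.14 m²/s; V₁ = q/y₁ = 9.63 m/s. Fr₁ = V₁/√(g·y₁) = 5.38.
Bélanger equation: y₂/y₁ = ½[√(1 + 8Fr₁²) − 1] = ½[√232.8 − 1] = 7.13.
y₂ = 7.13 × 0.326 = 2.32 m.
V₂ = q/y₂ = 3.14/2.32 = 1.35 m/s. E₁ = y₁ + V₁²/2g = 5.05 m; E₂ = y₂ + V₂²/2g = 2.42 m. ΔE = E₁ − E₂ = 2.63 m.
P = γ·Q·ΔE = 9.81 × 40.8 × 2.63 = 1054 kW.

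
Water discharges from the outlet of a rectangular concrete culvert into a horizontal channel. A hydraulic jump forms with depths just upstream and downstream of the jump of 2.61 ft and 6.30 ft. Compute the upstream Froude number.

Fr₁ = 2.03

For a rectangular channel the momentum equation gives q² = ½·g·y₁·y₂·(y₁ + y₂) = ½×32.2×2.61×6.30×8.91 = 2359.
q = √2359 = 48.6 ft²/s.
V₁ = q/y₁ = 18.6 ft/s; Fr₁ = V₁/√(g·y₁) = 2.03.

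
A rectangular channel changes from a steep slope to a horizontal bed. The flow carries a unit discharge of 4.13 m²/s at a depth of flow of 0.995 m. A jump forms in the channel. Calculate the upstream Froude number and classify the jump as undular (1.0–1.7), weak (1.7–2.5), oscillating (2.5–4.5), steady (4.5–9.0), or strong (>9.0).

V₁ = q/y₁ = 4.13/0.995 = 4.15 m/s. Fr₁ = V₁/√(g·y₁) = 4.15/√(9.81×0.995) = 1.33.
Fr₁ = 1.33 lies in the undular range.

Fr₁ = 1.33; undular jump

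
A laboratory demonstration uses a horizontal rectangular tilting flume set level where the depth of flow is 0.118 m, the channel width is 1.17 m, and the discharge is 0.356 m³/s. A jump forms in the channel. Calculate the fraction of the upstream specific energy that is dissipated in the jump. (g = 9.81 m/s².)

ΔE/E₁ = 0.158 (15.8%)

q = Q/b = 0.356/1.17 = 0.304 m²/s; V₁ = q/y₁ = 2.58 m/s. Fr₁ = V₁/√(g·y₁) = 2.40.
Bélanger equation: y₂/y₁ = ½[√(1 + 8Fr₁²) − 1] = ½[√46.95 − 1] = 2.93.
y₂ = 2.93 × 0.118 = 0.345 m.
E₁ = y₁ + V₁²/2g = 0.457 m. ΔE = (y₂ − y₁)³/(4y₁y₂) = 0.0720 m. ΔE/E₁ = 0.0720/0.457 = 0.158.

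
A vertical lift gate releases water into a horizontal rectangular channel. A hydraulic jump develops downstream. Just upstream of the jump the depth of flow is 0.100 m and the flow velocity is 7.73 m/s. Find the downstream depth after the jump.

y₂ = 1.05 m

Fr₁ = V₁/√(g·y₁) = 7.73/√(9.81×0.100) = 7.80.
Conjugate-depth relation: y₂/y₁ = ½[√(1 + 8Fr₁²) − 1] = ½[√488.3 − 1] = 10.5.
y₂ = 10.5 × 0.100 = 1.05 m.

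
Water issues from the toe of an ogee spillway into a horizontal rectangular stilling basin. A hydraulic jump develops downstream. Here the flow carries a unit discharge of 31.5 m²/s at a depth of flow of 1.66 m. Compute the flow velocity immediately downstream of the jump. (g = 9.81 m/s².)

V₂ = 3.08 m/s

V₁ = q/y₁ = 31.5/1.66 = 19.0 m/s. Fr₁ = V₁/√(g·y₁) = 19.0/√(9.81×1.66) = 4.70.
From the momentum equation for a rectangular channel, y₂/y₁ = ½[√(1 + 8Fr₁²) − 1] = ½[√177.9 − 1] = 6.17.
y₂ = 6.17 × 1.66 = 10.2 m.
V₂ = q/y₂ = 31.5/10.2 = 3.08 m/s.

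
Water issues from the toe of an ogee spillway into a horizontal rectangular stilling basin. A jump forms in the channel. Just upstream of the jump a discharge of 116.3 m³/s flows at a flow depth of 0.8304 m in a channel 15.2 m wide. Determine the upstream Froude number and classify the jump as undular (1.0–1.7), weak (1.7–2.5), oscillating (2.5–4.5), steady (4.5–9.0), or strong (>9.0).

q = Q/b = 116.3/15.2 = 7.651 m²/s; V₁ = q/y₁ = 9.214 m/s. Fr₁ = V₁/√(g·y₁) = 3.228.
Fr₁ = 3.228 lies in the oscillating range.

Fr₁ = 3.228; oscillating jump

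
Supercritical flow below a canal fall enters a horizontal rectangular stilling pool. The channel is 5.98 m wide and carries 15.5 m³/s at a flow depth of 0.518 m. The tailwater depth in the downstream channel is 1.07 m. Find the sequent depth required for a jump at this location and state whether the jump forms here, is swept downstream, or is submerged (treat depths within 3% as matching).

y₂ = 1.39 m; the jump is swept downstream

q = Q/b = 15.5/5.98 = 2.59 m²/s; V₁ = q/y₁ = 5.00 m/s. Fr₁ = V₁/√(g·y₁) = 2.22.
Bélanger equation: y₂/y₁ = ½[√(1 + 8Fr₁²) − 1] = ½[√40.42 − 1] = 2.68.
y₂ = 2.68 × 0.518 = 1.39 m.
Tailwater y_tw = 1.07 m: y_tw < y₂, so the jump is swept downstream.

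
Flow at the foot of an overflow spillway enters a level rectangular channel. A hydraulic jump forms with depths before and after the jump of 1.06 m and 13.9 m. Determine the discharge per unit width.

For a rectangular channel the momentum equation gives q² = ½·g·y₁·y₂·(y₁ + y₂) = ½×9.81×1.06×13.9×15.0 = 1081.
q = √1081 = 32.9 m²/s.

q = 32.9 m²/s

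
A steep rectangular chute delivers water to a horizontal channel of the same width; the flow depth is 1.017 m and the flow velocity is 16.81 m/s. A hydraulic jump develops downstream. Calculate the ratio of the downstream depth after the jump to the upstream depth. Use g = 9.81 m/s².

y₂/y₁ = 7.043

Fr₁ = V₁/√(g·y₁) = 16.81/√(9.81×1.017) = 5.322.
Conjugate-depth relation: y₂/y₁ = ½[√(1 + 8Fr₁²) − 1] = ½[√227.59 − 1] = 7.043.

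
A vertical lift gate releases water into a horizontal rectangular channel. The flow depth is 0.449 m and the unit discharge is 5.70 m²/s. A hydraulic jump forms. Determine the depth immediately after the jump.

V₁ = q/y₁ = 5.70/0.449 = 12.7 m/s. Fr₁ = V₁/√(g·y₁) = 12.7/√(9.81×0.449) = 6.05.
From the momentum equation for a rectangular channel, y₂/y₁ = ½[√(1 + 8Fr₁²) − 1] = ½[√293.7 − 1] = 8.07.
y₂ = 8.07 × 0.449 = 3.62 m.

y₂ = 3.62 m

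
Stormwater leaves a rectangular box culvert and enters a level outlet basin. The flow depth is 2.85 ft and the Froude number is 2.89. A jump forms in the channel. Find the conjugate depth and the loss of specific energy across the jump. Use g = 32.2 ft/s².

Fr₁ = 2.89 (given).
From the momentum equation for a rectangular channel, y₂/y₁ = ½[√(1 + 8Fr₁²) − 1] = ½[√67.82 − 1] = 3.62.
y₂ = 3.62 × 2.85 = 10.3 ft.
Head loss: ΔE = (y₂ − y₁)³/(4y₁y₂) = (10.3 − 2.85)³/(4×2.85×10.3) = 415/118 = 3.53 ft.

y₂ = 10.3 ft; ΔE = 3.53 ft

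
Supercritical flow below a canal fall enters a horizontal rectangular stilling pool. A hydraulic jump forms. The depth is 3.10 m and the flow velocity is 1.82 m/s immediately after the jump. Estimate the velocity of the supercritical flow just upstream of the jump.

Fr₂ = V₂/√(g·y₂) = 1.82/√(9.81×3.10) = 0.330.
From the momentum equation (using Fr₂), y₁/y₂ = ½[√(1 + 8Fr₂²) − 1] = ½[√1.871 − 1] = 0.184.
y₁ = 0.184 × 3.10 = 0.570 m.
V₁ = q/y₁ = 5.64/0.570 = 9.89 m/s.

V₁ = 9.89 m/s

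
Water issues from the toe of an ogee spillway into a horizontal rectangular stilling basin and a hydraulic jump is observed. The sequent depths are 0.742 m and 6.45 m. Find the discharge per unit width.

For a rectangular channel the momentum equation gives q² = ½·g·y₁·y₂·(y₁ + y₂) = ½×9.81×0.742×6.45×7.19 = 169.
q = √169 = 13.0 m²/s.

q = 13.0 m²/s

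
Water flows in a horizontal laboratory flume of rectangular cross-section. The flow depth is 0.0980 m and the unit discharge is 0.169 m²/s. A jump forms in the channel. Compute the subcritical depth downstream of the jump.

V₁ = q/y₁ = 0.169/0.0980 = 1.72 m/s. Fr₁ = V₁/√(g·y₁) = 1.72/√(9.81×0.0980) = 1.76.
From the momentum equation for a rectangular channel, y₂/y₁ = ½[√(1 + 8Fr₁²) − 1] = ½[√25.75 − 1] = 2.04.
y₂ = 2.04 × 0.0980 = 0.200 m.

y₂ = 0.200 m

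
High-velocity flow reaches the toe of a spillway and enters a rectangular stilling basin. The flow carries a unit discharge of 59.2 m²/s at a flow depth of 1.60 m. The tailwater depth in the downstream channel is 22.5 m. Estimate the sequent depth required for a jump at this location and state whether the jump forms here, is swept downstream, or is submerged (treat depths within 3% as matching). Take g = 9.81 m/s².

V₁ = q/y₁ = 59.2/1.60 = 37.0 m/s. Fr₁ = V₁/√(g·y₁) = 37.0/√(9.81×1.60) = 9.34.
Conjugate-depth relation: y₂/y₁ = ½[√(1 + 8Fr₁²) − 1] = ½[√698.8 − 1] = 12.7.
y₂ = 12.7 × 1.60 = 20.3 m.
Tailwater y_tw = 22.5 m: y_tw > y₂, so the jump is submerged.

y₂ = 20.3 m; the jump is submerged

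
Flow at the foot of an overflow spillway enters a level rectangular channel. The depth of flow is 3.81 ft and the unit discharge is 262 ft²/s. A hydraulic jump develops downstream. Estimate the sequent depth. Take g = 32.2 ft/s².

V₁ = q/y₁ = 262/3.81 = 68.8 ft/s. Fr₁ = V₁/√(g·y₁) = 68.8/√(32.2×3.81) = 6.21.
Conjugate-depth relation: y₂/y₁ = ½[√(1 + 8Fr₁²) − 1] = ½[√309.4 − 1] = 8.29.
y₂ = 8.29 × 3.81 = 31.6 ft.

y₂ = 31.6 ft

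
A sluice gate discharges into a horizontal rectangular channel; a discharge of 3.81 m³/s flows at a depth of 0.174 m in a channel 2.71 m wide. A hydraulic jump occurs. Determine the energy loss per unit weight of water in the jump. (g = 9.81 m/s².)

q = Q/b = 3.81/2.71 = 1.41 m²/s; V₁ = q/y₁ = 8.08 m/s. Fr₁ = V₁/√(g·y₁) = 6.18.
Conjugate-depth relation: y₂/y₁ = ½[√(1 + 8Fr₁²) − 1] = ½[√307.0 − 1] = 8.26.
y₂ = 8.26 × 0.174 = 1.44 m.
V₂ = q/y₂ = 1.41/1.44 = 0.978 m/s. E₁ = y₁ + V₁²/2g = 3.50 m; E₂ = y₂ + V₂²/2g = 1.49 m. ΔE = E₁ − E₂ = 2.02 m.

ΔE = 2.02 m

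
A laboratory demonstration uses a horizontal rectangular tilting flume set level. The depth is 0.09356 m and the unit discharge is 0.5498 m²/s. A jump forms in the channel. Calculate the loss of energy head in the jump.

V₁ = q/y₁ = 0.5498/0.09356 = 5.876 m/s. Fr₁ = V₁/√(g·y₁) = 5.876/√(9.81×0.09356) = 6.134.
From the momentum equation for a rectangular channel, y₂/y₁ = ½[√(1 + 8Fr₁²) − 1] = ½[√302.00 − 1] = 8.189.
y₂ = 8.189 × 0.09356 = 0.7662 m.
Head loss: ΔE = (y₂ − y₁)³/(4y₁y₂) = (0.7662 − 0.09356)³/(4×0.09356×0.7662) = 0.3043/0.2867 = 1.061 m.

ΔE = 1.061 m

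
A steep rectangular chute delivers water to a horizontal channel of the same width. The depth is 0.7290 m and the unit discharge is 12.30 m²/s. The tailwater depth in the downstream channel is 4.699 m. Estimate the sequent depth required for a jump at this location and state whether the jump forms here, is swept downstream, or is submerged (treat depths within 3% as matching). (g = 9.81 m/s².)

y₂ = 6.150 m; the jump is swept downstream

V₁ = q/y₁ = 12.30/0.7290 = 16.87 m/s. Fr₁ = V₁/√(g·y₁) = 16.87/√(9.81×0.7290) = 6.309.
Bélanger equation: y₂/y₁ = ½[√(1 + 8Fr₁²) − 1] = ½[√319.46 − 1] = 8.437.
y₂ = 8.437 × 0.7290 = 6.150 m.
Tailwater y_tw = 4.699 m: y_tw < y₂, so the jump is swept downstream.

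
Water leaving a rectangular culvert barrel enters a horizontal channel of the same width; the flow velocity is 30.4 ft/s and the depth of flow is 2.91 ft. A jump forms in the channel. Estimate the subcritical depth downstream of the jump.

y₂ = 11.6 ft

Fr₁ = V₁/√(g·y₁) = 30.4/√(32.2×2.91) = 3.14.
By Bélanger, y₂/y₁ = ½[√(1 + 8Fr₁²) − 1] = ½[√79.90 − 1] = 3.97.
y₂ = 3.97 × 2.91 = 11.6 ft.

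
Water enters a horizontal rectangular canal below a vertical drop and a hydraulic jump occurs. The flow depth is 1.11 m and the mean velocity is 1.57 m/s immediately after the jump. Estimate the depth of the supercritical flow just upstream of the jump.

Fr₂ = V₂/√(g·y₂) = 1.57/√(9.81×1.11) = 0.476.
Since the conjugate-depth ratio holds either way, y₁/y₂ = ½[√(1 + 8Fr₂²) − 1] = ½[√2.811 − 1] = 0.338.
y₁ = 0.338 × 1.11 = 0.376 m.

y₁ = 0.376 m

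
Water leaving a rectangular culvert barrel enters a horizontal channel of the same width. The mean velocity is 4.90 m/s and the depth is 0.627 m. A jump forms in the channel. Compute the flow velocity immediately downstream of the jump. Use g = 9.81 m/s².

V₂ = 2.10 m/s

Fr₁ = V₁/√(g·y₁) = 4.90/√(9.81×0.627) = 1.98.
From the momentum equation for a rectangular channel, y₂/y₁ = ½[√(1 + 8Fr₁²) − 1] = ½[√32.23 − 1] = 2.34.
y₂ = 2.34 × 0.627 = 1.47 m.
q = V₁·y₁ = 4.90 × 0.627 = 3.07 m²/s.
V₂ = q/y₂ = 3.07/1.47 = 2.10 m/s.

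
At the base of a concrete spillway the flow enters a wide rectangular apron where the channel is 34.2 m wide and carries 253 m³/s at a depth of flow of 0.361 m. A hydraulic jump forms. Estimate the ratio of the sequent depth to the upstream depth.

q = Q/b = 253/34.2 = 7.40 m²/s; V₁ = q/y₁ = 20.5 m/s. Fr₁ = V₁/√(g·y₁) = 10.9.
From the momentum equation for a rectangular channel, y₂/y₁ = ½[√(1 + 8Fr₁²) − 1] = ½[√949.6 − 1] = 14.9.

y₂/y₁ = 14.9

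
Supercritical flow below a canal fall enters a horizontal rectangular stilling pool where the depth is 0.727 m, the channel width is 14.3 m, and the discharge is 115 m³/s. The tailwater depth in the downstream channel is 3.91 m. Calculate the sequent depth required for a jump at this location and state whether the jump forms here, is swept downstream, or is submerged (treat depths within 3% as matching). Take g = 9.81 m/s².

y₂ = 3.91 m; the jump forms here

q = Q/b = 115/14.3 = 8.04 m²/s; V₁ = q/y₁ = 11.1 m/s. Fr₁ = V₁/√(g·y₁) = 4.14.
From the momentum equation for a rectangular channel, y₂/y₁ = ½[√(1 + 8Fr₁²) − 1] = ½[√138.3 − 1] = 5.38.
y₂ = 5.38 × 0.727 = 3.91 m.
Tailwater y_tw = 3.91 m: y_tw ≈ y₂, so the jump forms here.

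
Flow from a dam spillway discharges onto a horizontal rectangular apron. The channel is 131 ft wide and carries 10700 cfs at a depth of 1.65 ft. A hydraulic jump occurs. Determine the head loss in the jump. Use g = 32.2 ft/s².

ΔE = 24.2 ft

q = Q/b = 10700/131 = 81.7 ft²/s; V₁ = q/y₁ = 49.5 ft/s. Fr₁ = V₁/√(g·y₁) = 6.79.
Sequent-depth ratio: y₂/y₁ = ½[√(1 + 8Fr₁²) − 1] = ½[√370.0 − 1] = 9.12.
y₂ = 9.12 × 1.65 = 15.0 ft.
Head loss: ΔE = (y₂ − y₁)³/(4y₁y₂) = (15.0 − 1.65)³/(4×1.65×15.0) = 2403/99.3 = 24.2 ft.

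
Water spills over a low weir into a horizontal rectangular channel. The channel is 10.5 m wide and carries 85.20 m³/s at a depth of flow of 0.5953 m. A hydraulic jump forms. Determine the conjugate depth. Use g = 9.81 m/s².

y₂ = 4.460 m

q = Q/b = 85.20/10.5 = 8.114 m²/s; V₁ = q/y₁ = 13.63 m/s. Fr₁ = V₁/√(g·y₁) = 5.640.
Sequent-depth ratio: y₂/y₁ = ½[√(1 + 8Fr₁²) − 1] = ½[√255.52 − 1] = 7.492.
y₂ = 7.492 × 0.5953 = 4.460 m.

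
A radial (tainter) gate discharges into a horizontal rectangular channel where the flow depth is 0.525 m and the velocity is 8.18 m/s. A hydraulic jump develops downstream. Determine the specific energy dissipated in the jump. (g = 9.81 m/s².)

ΔE = 1.35 m

Fr₁ = V₁/√(g·y₁) = 8.18/√(9.81×0.525) = 3.60.
From the momentum equation for a rectangular channel, y₂/y₁ = ½[√(1 + 8Fr₁²) − 1] = ½[√104.9 − 1] = 4.62.
y₂ = 4.62 × 0.525 = 2.43 m.
q = V₁·y₁ = 8.18 × 0.525 = 4.29 m²/s. V₂ = q/y₂ = 4.29/2.43 = 1.77 m/s. E₁ = y₁ + V₁²/2g = 3.94 m; E₂ = y₂ + V₂²/2g = 2.59 m. ΔE = E₁ − E₂ = 1.35 m.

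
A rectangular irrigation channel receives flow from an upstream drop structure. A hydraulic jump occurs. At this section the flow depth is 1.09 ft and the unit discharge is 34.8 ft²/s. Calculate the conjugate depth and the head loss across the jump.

V₁ = q/y₁ = 34.8/1.09 = 31.9 ft/s. Fr₁ = V₁/√(g·y₁) = 31.9/√(32.2×1.09) = 5.39.
Conjugate-depth relation: y₂/y₁ = ½[√(1 + 8Fr₁²) − 1] = ½[√233.3 − 1] = 7.14.
y₂ = 7.14 × 1.09 = 7.78 ft.
Head loss: ΔE = (y₂ − y₁)³/(4y₁y₂) = (7.78 − 1.09)³/(4×1.09×7.78) = 299/33.9 = 8.83 ft.

y₂ = 7.78 ft; ΔE = 8.83 ft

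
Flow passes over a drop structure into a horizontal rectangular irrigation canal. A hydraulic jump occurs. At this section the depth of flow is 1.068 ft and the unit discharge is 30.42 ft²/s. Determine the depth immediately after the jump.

y₂ = 6.821 ft

V₁ = q/y₁ = 30.42/1.068 = 28.48 ft/s. Fr₁ = V₁/√(g·y₁) = 28.48/√(32.2×1.068) = 4.857.
From the momentum equation for a rectangular channel, y₂/y₁ = ½[√(1 + 8Fr₁²) − 1] = ½[√189.73 − 1] = 6.387.
y₂ = 6.387 × 1.068 = 6.821 ft.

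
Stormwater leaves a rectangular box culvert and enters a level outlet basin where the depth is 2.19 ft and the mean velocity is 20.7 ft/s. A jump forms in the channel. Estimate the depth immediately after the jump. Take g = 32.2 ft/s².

Fr₁ = V₁/√(g·y₁) = 20.7/√(32.2×2.19) = 2.47.
Sequent-depth ratio: y₂/y₁ = ½[√(1 + 8Fr₁²) − 1] = ½[√49.61 − 1] = 3.02.
y₂ = 3.02 × 2.19 = 6.62 ft.

y₂ = 6.62 ft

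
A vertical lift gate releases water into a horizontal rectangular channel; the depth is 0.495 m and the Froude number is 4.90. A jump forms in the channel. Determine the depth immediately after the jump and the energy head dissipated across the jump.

y₂ = 3.19 m; ΔE = 3.10 m

Fr₁ = 4.90 (given).
Bélanger equation: y₂/y₁ = ½[√(1 + 8Fr₁²) − 1] = ½[√193.1 − 1] = 6.45.
y₂ = 6.45 × 0.495 = 3.19 m.
Head loss: ΔE = (y₂ − y₁)³/(4y₁y₂) = (3.19 − 0.495)³/(4×0.495×3.19) = 19.6/6.32 = 3.10 m.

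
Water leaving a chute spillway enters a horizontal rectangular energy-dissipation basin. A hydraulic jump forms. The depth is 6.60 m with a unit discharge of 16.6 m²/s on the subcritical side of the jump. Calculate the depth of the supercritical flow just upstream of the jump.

V₂ = q/y₂ = 16.6/6.60 = 2.52 m/s; Fr₂ = V₂/√(g·y₂) = 0.313.
From the momentum equation (using Fr₂), y₁/y₂ = ½[√(1 + 8Fr₂²) − 1] = ½[√1.782 − 1] = 0.167.
y₁ = 0.167 × 6.60 = 1.10 m.

y₁ = 1.10 m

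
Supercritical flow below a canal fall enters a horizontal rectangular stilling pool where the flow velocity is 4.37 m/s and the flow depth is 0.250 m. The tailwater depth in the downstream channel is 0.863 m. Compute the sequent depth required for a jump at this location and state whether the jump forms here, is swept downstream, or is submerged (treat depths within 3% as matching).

y₂ = 0.869 m; the jump forms here

Fr₁ = V₁/√(g·y₁) = 4.37/√(9.81×0.250) = 2.79.
Conjugate-depth relation: y₂/y₁ = ½[√(1 + 8Fr₁²) − 1] = ½[√63.29 − 1] = 3.48.
y₂ = 3.48 × 0.250 = 0.869 m.
Tailwater y_tw = 0.863 m: y_tw ≈ y₂, so the jump forms here.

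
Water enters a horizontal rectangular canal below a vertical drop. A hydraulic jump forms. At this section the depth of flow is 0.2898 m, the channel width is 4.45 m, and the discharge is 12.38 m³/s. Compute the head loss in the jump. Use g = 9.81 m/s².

q = Q/b = 12.38/4.45 = 2.782 m²/s; V₁ = q/y₁ = 9.600 m/s. Fr₁ = V₁/√(g·y₁) = 5.693.
Sequent-depth ratio: y₂/y₁ = ½[√(1 + 8Fr₁²) − 1] = ½[√260.33 − 1] = 7.567.
y₂ = 7.567 × 0.2898 = 2.193 m.
Head loss: ΔE = (y₂ − y₁)³/(4y₁y₂) = (2.193 − 0.2898)³/(4×0.2898×2.193) = 6.894/2.542 = 2.712 m.

ΔE = 2.712 m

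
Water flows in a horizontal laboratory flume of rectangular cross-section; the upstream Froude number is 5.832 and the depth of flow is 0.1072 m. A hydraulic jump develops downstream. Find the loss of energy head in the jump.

Fr₁ = 5.832 (given).
Bélanger equation: y₂/y₁ = ½[√(1 + 8Fr₁²) − 1] = ½[√273.10 − 1] = 7.763.
y₂ = 7.763 × 0.1072 = 0.8322 m.
V₁ = Fr₁·√(g·y₁) = 5.832×√(9.81×0.1072) = 5.981 m/s; q = V₁·y₁ = 0.6411 m²/s. V₂ = q/y₂ = 0.6411/0.8322 = 0.7704 m/s. E₁ = y₁ + V₁²/2g = 1.930 m; E₂ = y₂ + V₂²/2g = 0.8624 m. ΔE = E₁ − E₂ = 1.068 m.

ΔE = 1.068 m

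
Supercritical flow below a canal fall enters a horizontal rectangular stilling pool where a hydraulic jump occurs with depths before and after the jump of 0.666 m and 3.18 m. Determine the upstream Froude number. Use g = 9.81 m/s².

Fr₁ = 3.71

For a rectangular channel the momentum equation gives q² = ½·g·y₁·y₂·(y₁ + y₂) = ½×9.81×0.666×3.18×3.85 = 40.0.
q = √40.0 = 6.32 m²/s.
V₁ = q/y₁ = 9.49 m/s; Fr₁ = V₁/√(g·y₁) = 3.71.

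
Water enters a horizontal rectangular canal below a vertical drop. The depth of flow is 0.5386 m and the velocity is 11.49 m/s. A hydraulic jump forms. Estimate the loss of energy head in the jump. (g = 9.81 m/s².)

ΔE = 3.565 m

Fr₁ = V₁/√(g·y₁) = 11.49/√(9.81×0.5386) = 4.999.
Bélanger equation: y₂/y₁ = ½[√(1 + 8Fr₁²) − 1] = ½[√200.89 − 1] = 6.587.
y₂ = 6.587 × 0.5386 = 3.548 m.
Head loss: ΔE = (y₂ − y₁)³/(4y₁y₂) = (3.548 − 0.5386)³/(4×0.5386×3.548) = 27.25/7.643 = 3.565 m.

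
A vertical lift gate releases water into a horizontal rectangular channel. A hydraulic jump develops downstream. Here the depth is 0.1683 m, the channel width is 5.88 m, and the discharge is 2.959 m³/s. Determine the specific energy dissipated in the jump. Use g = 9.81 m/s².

q = Q/b = 2.959/5.88 = 0.5032 m²/s; V₁ = q/y₁ = 2.990 m/s. Fr₁ = V₁/√(g·y₁) = 2.327.
From the momentum equation for a rectangular channel, y₂/y₁ = ½[√(1 + 8Fr₁²) − 1] = ½[√44.322 − 1] = 2.829.
y₂ = 2.829 × 0.1683 = 0.4761 m.
V₂ = q/y₂ = 0.5032/0.4761 = 1.057 m/s. E₁ = y₁ + V₁²/2g = 0.6240 m; E₂ = y₂ + V₂²/2g = 0.5330 m. ΔE = E₁ − E₂ = 0.09097 m.

ΔE = 0.09097 m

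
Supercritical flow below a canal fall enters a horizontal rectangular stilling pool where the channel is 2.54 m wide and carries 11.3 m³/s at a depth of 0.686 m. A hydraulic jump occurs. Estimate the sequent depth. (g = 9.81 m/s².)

y₂ = 2.11 m

q = Q/b = 11.3/2.54 = 4.45 m²/s; V₁ = q/y₁ = 6.49 m/s. Fr₁ = V₁/√(g·y₁) = 2.50.
Bélanger equation: y₂/y₁ = ½[√(1 + 8Fr₁²) − 1] = ½[√51.00 − 1] = 3.07.
y₂ = 3.07 × 0.686 = 2.11 m.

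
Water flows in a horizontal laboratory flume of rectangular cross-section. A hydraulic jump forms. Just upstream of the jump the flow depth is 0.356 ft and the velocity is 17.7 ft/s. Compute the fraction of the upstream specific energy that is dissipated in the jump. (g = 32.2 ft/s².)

ΔE/E₁ = 0.509 (50.9%)

Fr₁ = V₁/√(g·y₁) = 17.7/√(32.2×0.356) = 5.23.
Sequent-depth ratio: y₂/y₁ = ½[√(1 + 8Fr₁²) − 1] = ½[√219.6 − 1] = 6.91.
y₂ = 6.91 × 0.356 = 2.46 ft.
E₁ = y₁ + V₁²/2g = 5.22 ft. ΔE = (y₂ − y₁)³/(4y₁y₂) = 2.66 ft. ΔE/E₁ = 2.66/5.22 = 0.509.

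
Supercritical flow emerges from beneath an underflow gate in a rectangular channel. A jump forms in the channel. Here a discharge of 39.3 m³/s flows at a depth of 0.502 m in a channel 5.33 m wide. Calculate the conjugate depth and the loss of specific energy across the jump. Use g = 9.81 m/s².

y₂ = 4.45 m; ΔE = 6.90 m

q = Q/b = 39.3/5.33 = 7.37 m²/s; V₁ = q/y₁ = 14.7 m/s. Fr₁ = V₁/√(g·y₁) = 6.62.
Bélanger equation: y₂/y₁ = ½[√(1 + 8Fr₁²) − 1] = ½[√351.5 − 1] = 8.87.
y₂ = 8.87 × 0.502 = 4.45 m.
Head loss: ΔE = (y₂ − y₁)³/(4y₁y₂) = (4.45 − 0.502)³/(4×0.502×4.45) = 61.8/8.94 = 6.90 m.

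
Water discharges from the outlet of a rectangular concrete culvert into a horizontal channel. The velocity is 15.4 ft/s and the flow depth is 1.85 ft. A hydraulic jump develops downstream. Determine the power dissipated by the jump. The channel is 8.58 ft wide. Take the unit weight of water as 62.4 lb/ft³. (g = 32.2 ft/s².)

Fr₁ = V₁/√(g·y₁) = 15.4/√(32.2×1.85) = 2.00.
Bélanger equation: y₂/y₁ = ½[√(1 + 8Fr₁²) − 1] = ½[√32.85 − 1] = 2.37.
y₂ = 2.37 × 1.85 = 4.38 ft.
q = V₁·y₁ = 15.4 × 1.85 = 28.5 ft²/s. V₂ = q/y₂ = 28.5/4.38 = 6.51 ft/s. E₁ = y₁ + V₁²/2g = 5.53 ft; E₂ = y₂ + V₂²/2g = 5.03 ft. ΔE = E₁ − E₂ = 0.498 ft.
Q = q·b = 28.5 × 8.58 = 244 cfs. P = γ·Q·ΔE/550 = 62.4 × 244 × 0.498 / 550 = 13.8 hp.

P = 13.8 hp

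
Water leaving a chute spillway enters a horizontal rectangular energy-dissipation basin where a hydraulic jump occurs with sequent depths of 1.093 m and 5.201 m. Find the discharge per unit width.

q = 13.25 m²/s

For a rectangular channel the momentum equation gives q² = ½·g·y₁·y₂·(y₁ + y₂) = ½×9.81×1.093×5.201×6.294 = 175.5.
q = √175.5 = 13.25 m²/s.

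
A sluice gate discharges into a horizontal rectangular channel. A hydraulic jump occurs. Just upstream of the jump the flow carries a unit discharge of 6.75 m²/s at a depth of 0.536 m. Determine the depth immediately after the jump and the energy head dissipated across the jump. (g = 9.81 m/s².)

V₁ = q/y₁ = 6.75/0.536 = 12.6 m/s. Fr₁ = V₁/√(g·y₁) = 12.6/√(9.81×0.536) = 5.49.
Sequent-depth ratio: y₂/y₁ = ½[√(1 + 8Fr₁²) − 1] = ½[√242.3 − 1] = 7.28.
y₂ = 7.28 × 0.536 = 3.90 m.
Head loss: ΔE = (y₂ − y₁)³/(4y₁y₂) = (3.90 − 0.536)³/(4×0.536×3.90) = 38.2/8.37 = 4.56 m.

y₂ = 3.90 m; ΔE = 4.56 m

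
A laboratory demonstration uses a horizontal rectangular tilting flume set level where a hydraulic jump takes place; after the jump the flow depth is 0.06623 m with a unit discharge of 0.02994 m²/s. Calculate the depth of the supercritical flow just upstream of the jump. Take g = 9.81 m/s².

y₁ = 0.02898 m

V₂ = q/y₂ = 0.02994/0.06623 = 0.4521 m/s; Fr₂ = V₂/√(g·y₂) = 0.5608.
From the momentum equation (using Fr₂), y₁/y₂ = ½[√(1 + 8Fr₂²) − 1] = ½[√3.5163 − 1] = 0.4376.
y₁ = 0.4376 × 0.06623 = 0.02898 m.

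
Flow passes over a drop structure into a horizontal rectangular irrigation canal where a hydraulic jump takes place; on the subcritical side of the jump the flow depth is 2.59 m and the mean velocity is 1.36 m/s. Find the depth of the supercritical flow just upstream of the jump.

y₁ = 0.334 m

Fr₂ = V₂/√(g·y₂) = 1.36/√(9.81×2.59) = 0.270.
Since the conjugate-depth ratio holds either way, y₁/y₂ = ½[√(1 + 8Fr₂²) − 1] = ½[√1.582 − 1] = 0.129.
y₁ = 0.129 × 2.59 = 0.334 m.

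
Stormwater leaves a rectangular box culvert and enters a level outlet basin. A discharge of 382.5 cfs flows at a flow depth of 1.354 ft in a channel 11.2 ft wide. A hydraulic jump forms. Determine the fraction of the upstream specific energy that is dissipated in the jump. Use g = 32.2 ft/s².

ΔE/E₁ = 0.370 (37.0%)

q = Q/b = 382.5/11.2 = 34.15 ft²/s; V₁ = q/y₁ = 25.22 ft/s. Fr₁ = V₁/√(g·y₁) = 3.820.
Conjugate-depth relation: y₂/y₁ = ½[√(1 + 8Fr₁²) − 1] = ½[√117.74 − 1] = 4.925.
y₂ = 4.925 × 1.354 = 6.669 ft.
E₁ = y₁ + V₁²/2g = 11.23 ft. ΔE = (y₂ − y₁)³/(4y₁y₂) = 4.157 ft. ΔE/E₁ = 4.157/11.23 = 0.370.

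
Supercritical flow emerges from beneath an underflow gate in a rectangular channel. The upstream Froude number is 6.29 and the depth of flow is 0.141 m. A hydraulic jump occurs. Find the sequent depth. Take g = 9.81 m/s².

Fr₁ = 6.29 (given).
Conjugate-depth relation: y₂/y₁ = ½[√(1 + 8Fr₁²) − 1] = ½[√317.5 − 1] = 8.41.
y₂ = 8.41 × 0.141 = 1.19 m.

y₂ = 1.19 m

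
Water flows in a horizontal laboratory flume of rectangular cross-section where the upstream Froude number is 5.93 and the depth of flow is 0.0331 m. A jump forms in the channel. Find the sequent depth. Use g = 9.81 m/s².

y₂ = 0.262 m

Fr₁ = 5.93 (given).
Sequent-depth ratio: y₂/y₁ = ½[√(1 + 8Fr₁²) − 1] = ½[√282.3 − 1] = 7.90.
y₂ = 7.90 × 0.0331 = 0.262 m.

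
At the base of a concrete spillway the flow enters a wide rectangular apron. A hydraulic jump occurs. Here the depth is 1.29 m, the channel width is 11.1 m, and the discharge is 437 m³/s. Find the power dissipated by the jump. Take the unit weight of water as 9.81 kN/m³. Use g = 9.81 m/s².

P = 143153 kW

q = Q/b = 437/11.1 = 39.4 m²/s; V₁ = q/y₁ = 30.5 m/s. Fr₁ = V₁/√(g·y₁) = 8.58.
By Bélanger, y₂/y₁ = ½[√(1 + 8Fr₁²) − 1] = ½[√589.8 − 1] = 11.6.
y₂ = 11.6 × 1.29 = 15.0 m.
Head loss: ΔE = (y₂ − y₁)³/(4y₁y₂) = (15.0 − 1.29)³/(4×1.29×15.0) = 2588/77.5 = 33.4 m.
P = γ·Q·ΔE = 9.81 × 437 × 33.4 = 143153 kW.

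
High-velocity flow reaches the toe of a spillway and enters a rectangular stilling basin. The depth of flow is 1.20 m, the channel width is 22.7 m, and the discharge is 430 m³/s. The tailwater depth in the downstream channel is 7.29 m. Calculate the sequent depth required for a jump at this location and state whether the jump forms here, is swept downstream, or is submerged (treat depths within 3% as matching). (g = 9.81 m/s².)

q = Q/b = 430/22.7 = 18.9 m²/s; V₁ = q/y₁ = 15.8 m/s. Fr₁ = V₁/√(g·y₁) = 4.60.
By Bélanger, y₂/y₁ = ½[√(1 + 8Fr₁²) − 1] = ½[√170.3 − 1] = 6.03.
y₂ = 6.03 × 1.20 = 7.23 m.
Tailwater y_tw = 7.29 m: y_tw ≈ y₂, so the jump forms here.

y₂ = 7.23 m; the jump forms here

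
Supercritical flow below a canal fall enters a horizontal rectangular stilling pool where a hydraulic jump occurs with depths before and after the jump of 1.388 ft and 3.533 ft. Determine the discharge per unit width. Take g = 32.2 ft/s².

q = 19.71 ft²/s

For a rectangular channel the momentum equation gives q² = ½·g·y₁·y₂·(y₁ + y₂) = ½×32.2×1.388×3.533×4.921 = 388.5.
q = √388.5 = 19.71 ft²/s.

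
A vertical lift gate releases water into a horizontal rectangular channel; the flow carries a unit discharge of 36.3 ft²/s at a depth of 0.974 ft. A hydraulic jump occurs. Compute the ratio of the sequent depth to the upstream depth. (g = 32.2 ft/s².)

V₁ = q/y₁ = 36.3/0.974 = 37.3 ft/s. Fr₁ = V₁/√(g·y₁) = 37.3/√(32.2×0.974) = 6.65.
Conjugate-depth relation: y₂/y₁ = ½[√(1 + 8Fr₁²) − 1] = ½[√355.3 − 1] = 8.92.

y₂/y₁ = 8.92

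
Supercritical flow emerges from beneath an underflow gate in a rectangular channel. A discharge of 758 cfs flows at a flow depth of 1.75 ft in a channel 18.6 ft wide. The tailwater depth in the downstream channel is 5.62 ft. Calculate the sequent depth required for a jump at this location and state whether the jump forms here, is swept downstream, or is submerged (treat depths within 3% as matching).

y₂ = 6.85 ft; the jump is swept downstream

q = Q/b = 758/18.6 = 40.8 ft²/s; V₁ = q/y₁ = 23.3 ft/s. Fr₁ = V₁/√(g·y₁) = 3.10.
Bélanger equation: y₂/y₁ = ½[√(1 + 8Fr₁²) − 1] = ½[√77.99 − 1] = 3.92.
y₂ = 3.92 × 1.75 = 6.85 ft.
Tailwater y_tw = 5.62 ft: y_tw < y₂, so the jump is swept downstream.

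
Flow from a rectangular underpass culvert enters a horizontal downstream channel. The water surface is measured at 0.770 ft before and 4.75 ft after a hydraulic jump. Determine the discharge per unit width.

q = 18.0 ft²/s

For a rectangular channel the momentum equation gives q² = ½·g·y₁·y₂·(y₁ + y₂) = ½×32.2×0.770×4.75×5.52 = 325.
q = √325 = 18.0 ft²/s.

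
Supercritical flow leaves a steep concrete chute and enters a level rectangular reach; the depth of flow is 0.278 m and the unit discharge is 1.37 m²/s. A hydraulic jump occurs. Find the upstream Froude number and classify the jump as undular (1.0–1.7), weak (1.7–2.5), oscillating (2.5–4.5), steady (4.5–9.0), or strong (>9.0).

Fr₁ = 2.98; oscillating jump

V₁ = q/y₁ = 1.37/0.278 = 4.93 m/s. Fr₁ = V₁/√(g·y₁) = 4.93/√(9.81×0.278) = 2.98.
Fr₁ = 2.98 lies in the oscillating range.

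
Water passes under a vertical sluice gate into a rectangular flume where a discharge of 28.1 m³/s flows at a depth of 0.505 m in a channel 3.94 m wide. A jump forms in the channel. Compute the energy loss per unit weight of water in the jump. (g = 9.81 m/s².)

q = Q/b = 28.1/3.94 = 7.13 m²/s; V₁ = q/y₁ = 14.1 m/s. Fr₁ = V₁/√(g·y₁) = 6.35.
Sequent-depth ratio: y₂/y₁ = ½[√(1 + 8Fr₁²) − 1] = ½[√323.1 − 1] = 8.49.
y₂ = 8.49 × 0.505 = 4.29 m.
Head loss: ΔE = (y₂ − y₁)³/(4y₁y₂) = (4.29 − 0.505)³/(4×0.505×4.29) = 54.1/8.66 = 6.24 m.

ΔE = 6.24 m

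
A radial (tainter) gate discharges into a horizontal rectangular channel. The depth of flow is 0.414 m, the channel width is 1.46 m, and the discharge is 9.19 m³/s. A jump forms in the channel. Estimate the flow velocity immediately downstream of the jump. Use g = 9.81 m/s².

q = Q/b = 9.19/1.46 = 6.29 m²/s; V₁ = q/y₁ = 15.2 m/s. Fr₁ = V₁/√(g·y₁) = 7.54.
Bélanger equation: y₂/y₁ = ½[√(1 + 8Fr₁²) − 1] = ½[√456.3 − 1] = 10.2.
y₂ = 10.2 × 0.414 = 4.22 m.
V₂ = q/y₂ = 6.29/4.22 = 1.49 m/s.

V₂ = 1.49 m/s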